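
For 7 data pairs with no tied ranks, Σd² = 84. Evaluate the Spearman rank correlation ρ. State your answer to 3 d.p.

ρ = 1 − 6Σd² / [n(n²−1)] = 1 − 6×84 / (7×48)
  = 1 − 504/336 = 1 − 1.5000 ≈ -0.500

-0.500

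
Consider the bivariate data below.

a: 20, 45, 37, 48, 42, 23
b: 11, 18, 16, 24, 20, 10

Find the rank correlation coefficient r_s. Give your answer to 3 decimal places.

0.886

Rank a: 1, 5, 3, 6, 4, 2
Rank b: 2, 4, 3, 6, 5, 1
d = rank(a) − rank(b): -1, 1, 0, 0, -1, 1; Σd² = 4
ρ = 1 − 6Σd² / [n(n²−1)] = 1 − 6×4 / (6×35) = 1 − 24/210 ≈ 0.886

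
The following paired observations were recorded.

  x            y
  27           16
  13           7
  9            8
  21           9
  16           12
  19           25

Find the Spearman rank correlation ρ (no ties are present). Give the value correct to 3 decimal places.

Rank x: 6, 2, 1, 5, 3, 4
Rank y: 5, 1, 2, 3, 4, 6
d = rank(x) − rank(y): 1, 1, -1, 2, -1, -2; Σd² = 12
ρ = 1 − 6Σd² / [n(n²−1)] = 1 − 6×12 / (6×35) = 1 − 72/210 ≈ 0.657

0.657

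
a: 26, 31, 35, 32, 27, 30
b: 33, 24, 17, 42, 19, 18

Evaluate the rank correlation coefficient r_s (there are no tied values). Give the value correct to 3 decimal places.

Rank a: 1, 4, 6, 5, 2, 3
Rank b: 5, 4, 1, 6, 3, 2
d = rank(a) − rank(b): -4, 0, 5, -1, -1, 1; Σd² = 44
ρ = 1 − 6Σd² / [n(n²−1)] = 1 − 6×44 / (6×35) = 1 − 264/210 ≈ -0.257

-0.257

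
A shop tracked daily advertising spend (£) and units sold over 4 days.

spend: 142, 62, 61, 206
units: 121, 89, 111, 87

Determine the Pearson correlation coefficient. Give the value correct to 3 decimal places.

n = 4, Σx = 471, Σy = 408, Σx² = 70165, Σy² = 42452, Σxy = 47393
nΣxy − ΣxΣy = 189572 − 192168 = -2596
nΣx² − (Σx)² = 280660 − 221841 = 58819; nΣy² − (Σy)² = 169808 − 166464 = 3344
r = -2596 / √(58819 × 3344) = -2596 / 14024.6474 ≈ -0.185

-0.185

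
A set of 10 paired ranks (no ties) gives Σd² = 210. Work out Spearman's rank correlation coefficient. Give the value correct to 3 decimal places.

-0.273

ρ = 1 − 6Σd² / [n(n²−1)] = 1 − 6×210 / (10×99)
  = 1 − 1260/990 = 1 − 1.2727 ≈ -0.273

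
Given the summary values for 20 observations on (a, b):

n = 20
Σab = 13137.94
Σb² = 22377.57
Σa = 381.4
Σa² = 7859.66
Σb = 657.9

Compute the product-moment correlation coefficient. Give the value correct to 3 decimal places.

0.901

r = (nΣab − ΣaΣb) / √[(nΣa² − (Σa)²)(nΣb² − (Σb)²)]
Numerator: 20×13137.94 − 381.4×657.9 = 11835.74
Denominator: √[(157193.2 − 145465.96)(447551.4 − 432832.41)] = √[11727.24 × 14718.99] = 13138.2316
r = 11835.74 / 13138.2316 ≈ 0.901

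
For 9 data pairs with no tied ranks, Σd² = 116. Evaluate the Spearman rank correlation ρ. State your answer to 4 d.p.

ρ = 1 − 6Σd² / [n(n²−1)] = 1 − 6×116 / (9×80)
  = 1 − 696/720 = 1 − 0.96667 ≈ 0.0333

0.0333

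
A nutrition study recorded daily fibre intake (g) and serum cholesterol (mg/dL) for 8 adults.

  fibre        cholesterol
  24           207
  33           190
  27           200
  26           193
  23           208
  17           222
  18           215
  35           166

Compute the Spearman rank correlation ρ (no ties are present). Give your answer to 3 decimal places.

-0.976

Rank fibre: 4, 7, 6, 5, 3, 1, 2, 8
Rank cholesterol: 5, 2, 4, 3, 6, 8, 7, 1
d = rank(fibre) − rank(cholesterol): -1, 5, 2, 2, -3, -7, -5, 7; Σd² = 166
ρ = 1 − 6Σd² / [n(n²−1)] = 1 − 6×166 / (8×63) = 1 − 996/504 ≈ -0.976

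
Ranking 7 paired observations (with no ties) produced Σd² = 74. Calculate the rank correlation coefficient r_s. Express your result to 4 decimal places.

ρ = 1 − 6Σd² / [n(n²−1)] = 1 − 6×74 / (7×48)
  = 1 − 444/336 = 1 − 1.32143 ≈ -0.3214

-0.3214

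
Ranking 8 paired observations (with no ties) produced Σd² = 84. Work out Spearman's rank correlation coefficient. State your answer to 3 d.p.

0.000

ρ = 1 − 6Σd² / [n(n²−1)] = 1 − 6×84 / (8×63)
  = 1 − 504/504 = 1 − 1.0000 ≈ 0.000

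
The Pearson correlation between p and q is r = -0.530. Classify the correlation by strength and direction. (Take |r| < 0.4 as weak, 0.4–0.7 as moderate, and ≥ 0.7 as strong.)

r = -0.530 < 0 so the relationship is negative.
|r| = 0.530, which falls in the moderate range.

moderate negative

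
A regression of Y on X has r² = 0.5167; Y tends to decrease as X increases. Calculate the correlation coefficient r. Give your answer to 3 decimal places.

|r| = √0.5167 = 0.719
The association is negative, so r = −0.719.

-0.719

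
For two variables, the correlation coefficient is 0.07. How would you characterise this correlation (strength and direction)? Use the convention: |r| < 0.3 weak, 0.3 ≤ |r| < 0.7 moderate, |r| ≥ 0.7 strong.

weak positive

r = 0.07 > 0 so the relationship is positive.
|r| = 0.07, which falls in the weak range.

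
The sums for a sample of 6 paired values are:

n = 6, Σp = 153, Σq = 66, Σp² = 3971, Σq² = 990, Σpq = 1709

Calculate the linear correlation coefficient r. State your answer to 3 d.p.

r = (nΣpq − ΣpΣq) / √[(nΣp² − (Σp)²)(nΣq² − (Σq)²)]
Numerator: 6×1709 − 153×66 = 156
Denominator: √[(23826 − 23409)(5940 − 4356)] = √[417 × 1584] = 812.7287
r = 156 / 812.7287 ≈ 0.192

0.192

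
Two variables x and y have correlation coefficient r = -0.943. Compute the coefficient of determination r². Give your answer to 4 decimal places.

0.8892

r² = (-0.943)² = 0.8892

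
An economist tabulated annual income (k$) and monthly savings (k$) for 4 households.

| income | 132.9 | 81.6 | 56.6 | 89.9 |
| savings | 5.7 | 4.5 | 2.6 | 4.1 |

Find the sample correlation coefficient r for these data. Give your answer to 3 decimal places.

n = 4, Σx = 361, Σy = 16.9, Σx² = 35606.54, Σy² = 76.31, Σxy = 1640.48
nΣxy − ΣxΣy = 6561.92 − 6100.9 = 461.02
nΣx² − (Σx)² = 142426.16 − 130321 = 12105.16; nΣy² − (Σy)² = 305.24 − 285.61 = 19.63
r = 461.02 / √(12105.16 × 19.63) = 461.02 / 487.4672 ≈ 0.946

0.946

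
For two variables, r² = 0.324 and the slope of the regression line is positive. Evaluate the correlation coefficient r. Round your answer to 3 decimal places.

0.569

|r| = √0.324 = 0.569
The association is positive, so r = 0.569.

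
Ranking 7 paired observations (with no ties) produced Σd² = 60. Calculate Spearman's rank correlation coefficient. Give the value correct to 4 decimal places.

ρ = 1 − 6Σd² / [n(n²−1)] = 1 − 6×60 / (7×48)
  = 1 − 360/336 = 1 − 1.07143 ≈ -0.0714

-0.0714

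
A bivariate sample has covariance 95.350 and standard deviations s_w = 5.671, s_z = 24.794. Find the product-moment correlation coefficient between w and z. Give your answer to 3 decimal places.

r = Cov(w,z) / (s_w · s_z) = 95.350 / (5.671 × 24.794)
  = 95.350 / 140.6068 ≈ 0.678

0.678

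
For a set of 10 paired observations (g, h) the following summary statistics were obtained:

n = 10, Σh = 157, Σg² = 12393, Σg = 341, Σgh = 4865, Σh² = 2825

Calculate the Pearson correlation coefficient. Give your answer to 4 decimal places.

r = (nΣgh − ΣgΣh) / √[(nΣg² − (Σg)²)(nΣh² − (Σh)²)]
Numerator: 10×4865 − 341×157 = -4887
Denominator: √[(123930 − 116281)(28250 − 24649)] = √[7649 × 3601] = 5248.2425
r = -4887 / 5248.2425 ≈ -0.9312

-0.9312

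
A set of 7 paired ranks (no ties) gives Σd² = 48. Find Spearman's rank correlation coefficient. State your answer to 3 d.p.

ρ = 1 − 6Σd² / [n(n²−1)] = 1 − 6×48 / (7×48)
  = 1 − 288/336 = 1 − 0.8571 ≈ 0.143

0.143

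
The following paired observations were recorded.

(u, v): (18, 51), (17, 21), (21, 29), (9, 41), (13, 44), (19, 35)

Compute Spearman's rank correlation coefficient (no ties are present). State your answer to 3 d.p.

-0.314

Rank u: 4, 3, 6, 1, 2, 5
Rank v: 6, 1, 2, 4, 5, 3
d = rank(u) − rank(v): -2, 2, 4, -3, -3, 2; Σd² = 46
ρ = 1 − 6Σd² / [n(n²−1)] = 1 − 6×46 / (6×35) = 1 − 276/210 ≈ -0.314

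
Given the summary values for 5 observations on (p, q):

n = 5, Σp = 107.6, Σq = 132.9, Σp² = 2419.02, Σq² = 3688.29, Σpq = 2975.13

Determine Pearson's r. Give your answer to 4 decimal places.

r = (nΣpq − ΣpΣq) / √[(nΣp² − (Σp)²)(nΣq² − (Σq)²)]
Numerator: 5×2975.13 − 107.6×132.9 = 575.61
Denominator: √[(12095.1 − 11577.76)(18441.45 − 17662.41)] = √[517.34 × 779.04] = 634.8453
r = 575.61 / 634.8453 ≈ 0.9067

0.9067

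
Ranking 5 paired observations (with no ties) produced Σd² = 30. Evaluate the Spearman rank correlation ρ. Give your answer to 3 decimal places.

ρ = 1 − 6Σd² / [n(n²−1)] = 1 − 6×30 / (5×24)
  = 1 − 180/120 = 1 − 1.5000 ≈ -0.500

-0.500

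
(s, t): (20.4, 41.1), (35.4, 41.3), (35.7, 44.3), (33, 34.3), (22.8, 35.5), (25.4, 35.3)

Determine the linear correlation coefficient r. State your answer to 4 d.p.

n = 6, Σs = 172.7, Σt = 231.8, Σs² = 5197.81, Σt² = 9040.22, Σst = 6719.89
nΣst − ΣsΣt = 40319.34 − 40031.86 = 287.48
nΣs² − (Σs)² = 31186.86 − 29825.29 = 1361.57; nΣt² − (Σt)² = 54241.32 − 53731.24 = 510.08
r = 287.48 / √(1361.57 × 510.08) = 287.48 / 833.3724 ≈ 0.3450

0.3450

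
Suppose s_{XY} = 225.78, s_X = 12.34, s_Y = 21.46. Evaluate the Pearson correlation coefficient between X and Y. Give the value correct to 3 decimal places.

0.853

r = Cov(X,Y) / (s_X · s_Y) = 225.78 / (12.34 × 21.46)
  = 225.78 / 264.8164 ≈ 0.853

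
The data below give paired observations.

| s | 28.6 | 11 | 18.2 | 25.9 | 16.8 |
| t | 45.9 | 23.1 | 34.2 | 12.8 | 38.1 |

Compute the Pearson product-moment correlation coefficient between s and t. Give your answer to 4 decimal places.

0.1712

n = 5, Σs = 100.5, Σt = 154.1, Σs² = 2223.25, Σt² = 5425.51, Σst = 3160.88
nΣst − ΣsΣt = 15804.4 − 15487.05 = 317.35
nΣs² − (Σs)² = 11116.25 − 10100.25 = 1016; nΣt² − (Σt)² = 27127.55 − 23746.81 = 3380.74
r = 317.35 / √(1016 × 3380.74) = 317.35 / 1853.3299 ≈ 0.1712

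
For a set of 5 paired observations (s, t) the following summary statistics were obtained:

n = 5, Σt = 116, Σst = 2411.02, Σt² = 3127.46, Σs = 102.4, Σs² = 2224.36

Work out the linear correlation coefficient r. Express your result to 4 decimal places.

0.1500

r = (nΣst − ΣsΣt) / √[(nΣs² − (Σs)²)(nΣt² − (Σt)²)]
Numerator: 5×2411.02 − 102.4×116 = 176.7
Denominator: √[(11121.8 − 10485.76)(15637.3 − 13456)] = √[636.04 × 2181.3] = 1177.8769
r = 176.7 / 1177.8769 ≈ 0.1500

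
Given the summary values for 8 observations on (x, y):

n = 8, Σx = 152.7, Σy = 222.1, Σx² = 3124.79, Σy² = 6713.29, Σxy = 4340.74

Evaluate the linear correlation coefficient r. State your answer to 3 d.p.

0.299

r = (nΣxy − ΣxΣy) / √[(nΣx² − (Σx)²)(nΣy² − (Σy)²)]
Numerator: 8×4340.74 − 152.7×222.1 = 811.25
Denominator: √[(24998.32 − 23317.29)(53706.32 − 49328.41)] = √[1681.03 × 4377.91] = 2712.8210
r = 811.25 / 2712.8210 ≈ 0.299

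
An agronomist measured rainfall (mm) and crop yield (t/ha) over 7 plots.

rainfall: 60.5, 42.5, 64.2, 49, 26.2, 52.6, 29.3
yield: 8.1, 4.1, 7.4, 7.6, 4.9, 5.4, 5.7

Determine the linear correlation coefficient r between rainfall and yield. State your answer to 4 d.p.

n = 7, Σx = 324.3, Σy = 43.2, Σx² = 16300.83, Σy² = 280.6, Σxy = 2091.21
nΣxy − ΣxΣy = 14638.47 − 14009.76 = 628.71
nΣx² − (Σx)² = 114105.81 − 105170.49 = 8935.32; nΣy² − (Σy)² = 1964.2 − 1866.24 = 97.96
r = 628.71 / √(8935.32 × 97.96) = 628.71 / 935.5768 ≈ 0.6720

0.6720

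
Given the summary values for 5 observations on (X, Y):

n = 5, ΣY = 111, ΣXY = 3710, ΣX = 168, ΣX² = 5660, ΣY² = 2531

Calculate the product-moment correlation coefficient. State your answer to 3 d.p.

r = (nΣXY − ΣXΣY) / √[(nΣX² − (ΣX)²)(nΣY² − (ΣY)²)]
Numerator: 5×3710 − 168×111 = -98
Denominator: √[(28300 − 28224)(12655 − 12321)] = √[76 × 334] = 159.3236
r = -98 / 159.3236 ≈ -0.615

-0.615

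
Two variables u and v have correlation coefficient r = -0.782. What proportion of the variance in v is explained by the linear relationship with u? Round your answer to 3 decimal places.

r² = (-0.782)² = 0.612

0.612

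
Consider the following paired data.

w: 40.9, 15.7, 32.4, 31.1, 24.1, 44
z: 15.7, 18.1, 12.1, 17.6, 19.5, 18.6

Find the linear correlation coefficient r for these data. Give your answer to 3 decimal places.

n = 6, Σw = 188.2, Σz = 101.6, Σw² = 6453.08, Σz² = 1756.48, Σwz = 3154.05
nΣwz − ΣwΣz = 18924.3 − 19121.12 = -196.82
nΣw² − (Σw)² = 38718.48 − 35419.24 = 3299.24; nΣz² − (Σz)² = 10538.88 − 10322.56 = 216.32
r = -196.82 / √(3299.24 × 216.32) = -196.82 / 844.8027 ≈ -0.233

-0.233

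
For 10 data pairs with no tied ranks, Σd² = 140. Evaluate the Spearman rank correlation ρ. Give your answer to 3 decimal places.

0.152

ρ = 1 − 6Σd² / [n(n²−1)] = 1 − 6×140 / (10×99)
  = 1 − 840/990 = 1 − 0.8485 ≈ 0.152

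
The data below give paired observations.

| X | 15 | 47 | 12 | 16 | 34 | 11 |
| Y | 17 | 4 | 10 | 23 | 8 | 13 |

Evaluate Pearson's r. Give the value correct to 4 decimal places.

n = 6, ΣX = 135, ΣY = 75, ΣX² = 4111, ΣY² = 1167, ΣXY = 1346
nΣXY − ΣXΣY = 8076 − 10125 = -2049
nΣX² − (ΣX)² = 24666 − 18225 = 6441; nΣY² − (ΣY)² = 7002 − 5625 = 1377
r = -2049 / √(6441 × 1377) = -2049 / 2978.1298 ≈ -0.6880

-0.6880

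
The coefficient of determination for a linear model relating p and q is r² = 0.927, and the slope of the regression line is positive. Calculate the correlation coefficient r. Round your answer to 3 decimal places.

0.963

|r| = √0.927 = 0.963
The association is positive, so r = 0.963.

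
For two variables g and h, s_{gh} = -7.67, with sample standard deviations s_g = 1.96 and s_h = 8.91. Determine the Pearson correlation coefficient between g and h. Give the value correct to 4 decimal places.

r = Cov(g,h) / (s_g · s_h) = -7.67 / (1.96 × 8.91)
  = -7.67 / 17.4636 ≈ -0.4392

-0.4392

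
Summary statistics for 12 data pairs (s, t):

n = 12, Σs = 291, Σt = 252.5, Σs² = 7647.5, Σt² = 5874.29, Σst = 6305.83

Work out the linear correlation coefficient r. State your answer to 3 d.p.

0.317

r = (nΣst − ΣsΣt) / √[(nΣs² − (Σs)²)(nΣt² − (Σt)²)]
Numerator: 12×6305.83 − 291×252.5 = 2192.46
Denominator: √[(91770 − 84681)(70491.48 − 63756.25)] = √[7089 × 6735.23] = 6909.8513
r = 2192.46 / 6909.8513 ≈ 0.317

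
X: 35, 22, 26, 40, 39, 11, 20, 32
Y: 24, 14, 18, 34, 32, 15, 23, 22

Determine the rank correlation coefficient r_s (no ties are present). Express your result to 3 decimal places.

Rank X: 6, 3, 4, 8, 7, 1, 2, 5
Rank Y: 6, 1, 3, 8, 7, 2, 5, 4
d = rank(X) − rank(Y): 0, 2, 1, 0, 0, -1, -3, 1; Σd² = 16
ρ = 1 − 6Σd² / [n(n²−1)] = 1 − 6×16 / (8×63) = 1 − 96/504 ≈ 0.810

0.810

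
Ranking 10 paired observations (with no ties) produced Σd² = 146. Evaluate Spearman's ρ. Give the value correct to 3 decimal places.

ρ = 1 − 6Σd² / [n(n²−1)] = 1 − 6×146 / (10×99)
  = 1 − 876/990 = 1 − 0.8848 ≈ 0.115

0.115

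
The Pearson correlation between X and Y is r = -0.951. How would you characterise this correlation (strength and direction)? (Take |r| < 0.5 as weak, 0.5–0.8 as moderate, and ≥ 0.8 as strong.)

strong negative

r = -0.951 < 0 so the relationship is negative.
|r| = 0.951, which falls in the strong range.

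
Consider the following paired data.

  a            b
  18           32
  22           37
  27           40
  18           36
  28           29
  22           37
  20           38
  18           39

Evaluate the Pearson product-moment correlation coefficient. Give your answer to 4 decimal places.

n = 8, Σa = 173, Σb = 288, Σa² = 3853, Σb² = 10464, Σab = 6206
nΣab − ΣaΣb = 49648 − 49824 = -176
nΣa² − (Σa)² = 30824 − 29929 = 895; nΣb² − (Σb)² = 83712 − 82944 = 768
r = -176 / √(895 × 768) = -176 / 829.0718 ≈ -0.2123

-0.2123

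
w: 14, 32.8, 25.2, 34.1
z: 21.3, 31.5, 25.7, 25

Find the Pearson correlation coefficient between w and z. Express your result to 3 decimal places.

0.738

n = 4, Σw = 106.1, Σz = 103.5, Σw² = 3069.69, Σz² = 2731.43, Σwz = 2831.54
nΣwz − ΣwΣz = 11326.16 − 10981.35 = 344.81
nΣw² − (Σw)² = 12278.76 − 11257.21 = 1021.55; nΣz² − (Σz)² = 10925.72 − 10712.25 = 213.47
r = 344.81 / √(1021.55 × 213.47) = 344.81 / 466.9800 ≈ 0.738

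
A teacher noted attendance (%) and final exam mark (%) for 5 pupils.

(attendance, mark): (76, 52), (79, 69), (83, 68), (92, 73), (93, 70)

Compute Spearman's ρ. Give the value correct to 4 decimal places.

0.8000

Rank attendance: 1, 2, 3, 4, 5
Rank mark: 1, 3, 2, 5, 4
d = rank(attendance) − rank(mark): 0, -1, 1, -1, 1; Σd² = 4
ρ = 1 − 6Σd² / [n(n²−1)] = 1 − 6×4 / (5×24) = 1 − 24/120 ≈ 0.8000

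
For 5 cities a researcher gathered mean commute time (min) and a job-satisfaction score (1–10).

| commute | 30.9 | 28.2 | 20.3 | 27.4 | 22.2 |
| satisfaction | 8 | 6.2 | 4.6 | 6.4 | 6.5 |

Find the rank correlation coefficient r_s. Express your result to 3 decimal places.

0.600

Rank commute: 5, 4, 1, 3, 2
Rank satisfaction: 5, 2, 1, 3, 4
d = rank(commute) − rank(satisfaction): 0, 2, 0, 0, -2; Σd² = 8
ρ = 1 − 6Σd² / [n(n²−1)] = 1 − 6×8 / (5×24) = 1 − 48/120 ≈ 0.600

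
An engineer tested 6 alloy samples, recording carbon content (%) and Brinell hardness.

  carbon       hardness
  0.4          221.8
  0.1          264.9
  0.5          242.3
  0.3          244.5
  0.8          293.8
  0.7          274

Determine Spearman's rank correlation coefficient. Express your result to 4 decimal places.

Rank carbon: 3, 1, 4, 2, 6, 5
Rank hardness: 1, 4, 2, 3, 6, 5
d = rank(carbon) − rank(hardness): 2, -3, 2, -1, 0, 0; Σd² = 18
ρ = 1 − 6Σd² / [n(n²−1)] = 1 − 6×18 / (6×35) = 1 − 108/210 ≈ 0.4857

0.4857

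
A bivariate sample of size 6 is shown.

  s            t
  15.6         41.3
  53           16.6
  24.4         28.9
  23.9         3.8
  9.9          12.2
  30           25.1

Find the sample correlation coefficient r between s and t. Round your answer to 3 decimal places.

n = 6, Σs = 156.8, Σt = 127.9, Σs² = 5216.94, Σt² = 3609.75, Σst = 3193.84
nΣst − ΣsΣt = 19163.04 − 20054.72 = -891.68
nΣs² − (Σs)² = 31301.64 − 24586.24 = 6715.4; nΣt² − (Σt)² = 21658.5 − 16358.41 = 5300.09
r = -891.68 / √(6715.4 × 5300.09) = -891.68 / 5965.9219 ≈ -0.149

-0.149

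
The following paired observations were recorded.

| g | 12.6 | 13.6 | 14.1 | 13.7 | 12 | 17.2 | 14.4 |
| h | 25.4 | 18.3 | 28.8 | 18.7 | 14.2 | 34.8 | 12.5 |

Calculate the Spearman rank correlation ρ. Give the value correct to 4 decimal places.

0.3571

Rank g: 2, 3, 5, 4, 1, 7, 6
Rank h: 5, 3, 6, 4, 2, 7, 1
d = rank(g) − rank(h): -3, 0, -1, 0, -1, 0, 5; Σd² = 36
ρ = 1 − 6Σd² / [n(n²−1)] = 1 − 6×36 / (7×48) = 1 − 216/336 ≈ 0.3571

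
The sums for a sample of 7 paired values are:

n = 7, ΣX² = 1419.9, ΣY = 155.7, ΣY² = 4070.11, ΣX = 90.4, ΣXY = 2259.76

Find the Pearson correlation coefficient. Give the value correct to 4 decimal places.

r = (nΣXY − ΣXΣY) / √[(nΣX² − (ΣX)²)(nΣY² − (ΣY)²)]
Numerator: 7×2259.76 − 90.4×155.7 = 1743.04
Denominator: √[(9939.3 − 8172.16)(28490.77 − 24242.49)] = √[1767.14 × 4248.28] = 2739.9463
r = 1743.04 / 2739.9463 ≈ 0.6362

0.6362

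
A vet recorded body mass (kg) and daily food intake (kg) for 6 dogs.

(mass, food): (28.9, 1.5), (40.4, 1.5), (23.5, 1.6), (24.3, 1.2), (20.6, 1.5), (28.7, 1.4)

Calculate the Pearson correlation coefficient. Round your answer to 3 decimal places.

n = 6, Σx = 166.4, Σy = 8.7, Σx² = 4858.16, Σy² = 12.71, Σxy = 241.79
nΣxy − ΣxΣy = 1450.74 − 1447.68 = 3.06
nΣx² − (Σx)² = 29148.96 − 27688.96 = 1460; nΣy² − (Σy)² = 76.26 − 75.69 = 0.57
r = 3.06 / √(1460 × 0.57) = 3.06 / 28.8479 ≈ 0.106

0.106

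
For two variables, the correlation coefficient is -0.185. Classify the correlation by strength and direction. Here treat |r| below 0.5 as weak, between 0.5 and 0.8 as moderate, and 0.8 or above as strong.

r = -0.185 < 0 so the relationship is negative.
|r| = 0.185, which falls in the weak range.

weak negative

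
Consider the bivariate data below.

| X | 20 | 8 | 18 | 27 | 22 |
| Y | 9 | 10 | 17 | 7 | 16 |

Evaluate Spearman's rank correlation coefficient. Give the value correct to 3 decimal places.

Rank X: 3, 1, 2, 5, 4
Rank Y: 2, 3, 5, 1, 4
d = rank(X) − rank(Y): 1, -2, -3, 4, 0; Σd² = 30
ρ = 1 − 6Σd² / [n(n²−1)] = 1 − 6×30 / (5×24) = 1 − 180/120 ≈ -0.500

-0.500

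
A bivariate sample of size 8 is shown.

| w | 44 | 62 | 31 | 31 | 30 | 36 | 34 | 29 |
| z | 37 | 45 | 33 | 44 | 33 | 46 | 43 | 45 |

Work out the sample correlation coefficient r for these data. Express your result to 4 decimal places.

0.2676

n = 8, Σw = 297, Σz = 326, Σw² = 11895, Σz² = 13498, Σwz = 12218
nΣwz − ΣwΣz = 97744 − 96822 = 922
nΣw² − (Σw)² = 95160 − 88209 = 6951; nΣz² − (Σz)² = 107984 − 106276 = 1708
r = 922 / √(6951 × 1708) = 922 / 3445.6216 ≈ 0.2676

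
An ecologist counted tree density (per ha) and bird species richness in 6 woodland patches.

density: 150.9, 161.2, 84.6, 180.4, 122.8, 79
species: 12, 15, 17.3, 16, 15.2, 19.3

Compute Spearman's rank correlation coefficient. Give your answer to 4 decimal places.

Rank density: 4, 5, 2, 6, 3, 1
Rank species: 1, 2, 5, 4, 3, 6
d = rank(density) − rank(species): 3, 3, -3, 2, 0, -5; Σd² = 56
ρ = 1 − 6Σd² / [n(n²−1)] = 1 − 6×56 / (6×35) = 1 − 336/210 ≈ -0.6000

-0.6000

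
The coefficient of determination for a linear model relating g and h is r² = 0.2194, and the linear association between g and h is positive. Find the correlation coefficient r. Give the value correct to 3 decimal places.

|r| = √0.2194 = 0.468
The association is positive, so r = 0.468.

0.468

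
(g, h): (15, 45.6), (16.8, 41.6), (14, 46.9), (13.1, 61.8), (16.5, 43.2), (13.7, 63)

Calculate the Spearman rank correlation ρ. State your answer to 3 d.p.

-0.943

Rank g: 4, 6, 3, 1, 5, 2
Rank h: 3, 1, 4, 5, 2, 6
d = rank(g) − rank(h): 1, 5, -1, -4, 3, -4; Σd² = 68
ρ = 1 − 6Σd² / [n(n²−1)] = 1 − 6×68 / (6×35) = 1 − 408/210 ≈ -0.943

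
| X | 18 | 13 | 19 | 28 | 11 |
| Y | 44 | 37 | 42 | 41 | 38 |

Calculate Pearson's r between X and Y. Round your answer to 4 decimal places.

n = 5, ΣX = 89, ΣY = 202, ΣX² = 1759, ΣY² = 8194, ΣXY = 3637
nΣXY − ΣXΣY = 18185 − 17978 = 207
nΣX² − (ΣX)² = 8795 − 7921 = 874; nΣY² − (ΣY)² = 40970 − 40804 = 166
r = 207 / √(874 × 166) = 207 / 380.8989 ≈ 0.5435

0.5435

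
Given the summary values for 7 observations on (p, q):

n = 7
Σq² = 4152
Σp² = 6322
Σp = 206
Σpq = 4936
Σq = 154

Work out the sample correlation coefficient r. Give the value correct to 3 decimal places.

r = (nΣpq − ΣpΣq) / √[(nΣp² − (Σp)²)(nΣq² − (Σq)²)]
Numerator: 7×4936 − 206×154 = 2828
Denominator: √[(44254 − 42436)(29064 − 23716)] = √[1818 × 5348] = 3118.1187
r = 2828 / 3118.1187 ≈ 0.907

0.907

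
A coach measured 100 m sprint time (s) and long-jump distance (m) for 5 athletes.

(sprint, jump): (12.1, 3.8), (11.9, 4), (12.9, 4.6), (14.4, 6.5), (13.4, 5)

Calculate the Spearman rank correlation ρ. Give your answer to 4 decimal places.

0.9000

Rank sprint: 2, 1, 3, 5, 4
Rank jump: 1, 2, 3, 5, 4
d = rank(sprint) − rank(jump): 1, -1, 0, 0, 0; Σd² = 2
ρ = 1 − 6Σd² / [n(n²−1)] = 1 − 6×2 / (5×24) = 1 − 12/120 ≈ 0.9000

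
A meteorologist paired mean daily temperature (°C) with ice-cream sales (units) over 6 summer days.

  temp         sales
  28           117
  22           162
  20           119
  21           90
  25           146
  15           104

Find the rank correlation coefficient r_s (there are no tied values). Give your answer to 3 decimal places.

Rank temp: 6, 4, 2, 3, 5, 1
Rank sales: 3, 6, 4, 1, 5, 2
d = rank(temp) − rank(sales): 3, -2, -2, 2, 0, -1; Σd² = 22
ρ = 1 − 6Σd² / [n(n²−1)] = 1 − 6×22 / (6×35) = 1 − 132/210 ≈ 0.371

0.371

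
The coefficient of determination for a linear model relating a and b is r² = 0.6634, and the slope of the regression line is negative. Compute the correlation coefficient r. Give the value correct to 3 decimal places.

-0.814

|r| = √0.6634 = 0.814
The association is negative, so r = −0.814.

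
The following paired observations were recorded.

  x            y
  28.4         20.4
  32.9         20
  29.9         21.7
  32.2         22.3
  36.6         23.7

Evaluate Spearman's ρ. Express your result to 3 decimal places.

0.400

Rank x: 1, 4, 2, 3, 5
Rank y: 2, 1, 3, 4, 5
d = rank(x) − rank(y): -1, 3, -1, -1, 0; Σd² = 12
ρ = 1 − 6Σd² / [n(n²−1)] = 1 − 6×12 / (5×24) = 1 − 72/120 ≈ 0.400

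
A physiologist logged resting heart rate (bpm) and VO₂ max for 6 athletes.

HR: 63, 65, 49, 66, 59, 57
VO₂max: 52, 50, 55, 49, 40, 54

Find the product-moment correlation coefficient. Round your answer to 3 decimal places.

n = 6, Σx = 359, Σy = 300, Σx² = 21681, Σy² = 15146, Σxy = 17893
nΣxy − ΣxΣy = 107358 − 107700 = -342
nΣx² − (Σx)² = 130086 − 128881 = 1205; nΣy² − (Σy)² = 90876 − 90000 = 876
r = -342 / √(1205 × 876) = -342 / 1027.4142 ≈ -0.333

-0.333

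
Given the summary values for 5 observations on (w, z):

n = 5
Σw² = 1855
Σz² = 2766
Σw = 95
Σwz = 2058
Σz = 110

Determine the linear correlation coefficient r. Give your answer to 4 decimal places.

r = (nΣwz − ΣwΣz) / √[(nΣw² − (Σw)²)(nΣz² − (Σz)²)]
Numerator: 5×2058 − 95×110 = -160
Denominator: √[(9275 − 9025)(13830 − 12100)] = √[250 × 1730] = 657.6473
r = -160 / 657.6473 ≈ -0.2433

-0.2433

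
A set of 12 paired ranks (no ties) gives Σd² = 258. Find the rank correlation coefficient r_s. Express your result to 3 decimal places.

ρ = 1 − 6Σd² / [n(n²−1)] = 1 − 6×258 / (12×143)
  = 1 − 1548/1716 = 1 − 0.9021 ≈ 0.098

0.098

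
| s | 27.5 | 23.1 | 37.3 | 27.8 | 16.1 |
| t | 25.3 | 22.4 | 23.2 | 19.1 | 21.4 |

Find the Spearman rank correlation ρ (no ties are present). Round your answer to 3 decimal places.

Rank s: 3, 2, 5, 4, 1
Rank t: 5, 3, 4, 1, 2
d = rank(s) − rank(t): -2, -1, 1, 3, -1; Σd² = 16
ρ = 1 − 6Σd² / [n(n²−1)] = 1 − 6×16 / (5×24) = 1 − 96/120 ≈ 0.200

0.200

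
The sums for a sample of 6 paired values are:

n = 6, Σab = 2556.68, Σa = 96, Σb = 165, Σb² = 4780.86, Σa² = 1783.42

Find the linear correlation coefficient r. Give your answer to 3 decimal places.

r = (nΣab − ΣaΣb) / √[(nΣa² − (Σa)²)(nΣb² − (Σb)²)]
Numerator: 6×2556.68 − 96×165 = -499.92
Denominator: √[(10700.52 − 9216)(28685.16 − 27225)] = √[1484.52 × 1460.16] = 1472.2896
r = -499.92 / 1472.2896 ≈ -0.340

-0.340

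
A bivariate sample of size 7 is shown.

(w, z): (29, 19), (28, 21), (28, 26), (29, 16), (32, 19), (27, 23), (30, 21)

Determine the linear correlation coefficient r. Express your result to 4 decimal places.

-0.4785

n = 7, Σw = 203, Σz = 145, Σw² = 5903, Σz² = 3065, Σwz = 4190
nΣwz − ΣwΣz = 29330 − 29435 = -105
nΣw² − (Σw)² = 41321 − 41209 = 112; nΣz² − (Σz)² = 21455 − 21025 = 430
r = -105 / √(112 × 430) = -105 / 219.4539 ≈ -0.4785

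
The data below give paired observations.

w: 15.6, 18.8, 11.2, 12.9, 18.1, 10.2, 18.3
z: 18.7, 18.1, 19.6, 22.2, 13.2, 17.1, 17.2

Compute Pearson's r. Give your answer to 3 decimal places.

-0.462

n = 7, Σw = 105.1, Σz = 126.1, Σw² = 1655.19, Σz² = 2316.79, Σwz = 1866
nΣwz − ΣwΣz = 13062 − 13253.11 = -191.11
nΣw² − (Σw)² = 11586.33 − 11046.01 = 540.32; nΣz² − (Σz)² = 16217.53 − 15901.21 = 316.32
r = -191.11 / √(540.32 × 316.32) = -191.11 / 413.4175 ≈ -0.462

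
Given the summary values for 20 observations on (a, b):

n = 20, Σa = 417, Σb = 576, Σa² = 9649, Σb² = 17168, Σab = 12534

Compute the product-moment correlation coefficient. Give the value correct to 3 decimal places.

r = (nΣab − ΣaΣb) / √[(nΣa² − (Σa)²)(nΣb² − (Σb)²)]
Numerator: 20×12534 − 417×576 = 10488
Denominator: √[(192980 − 173889)(343360 − 331776)] = √[19091 × 11584] = 14871.1178
r = 10488 / 14871.1178 ≈ 0.705

0.705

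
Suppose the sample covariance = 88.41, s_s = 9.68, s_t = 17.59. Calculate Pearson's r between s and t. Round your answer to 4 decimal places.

r = Cov(s,t) / (s_s · s_t) = 88.41 / (9.68 × 17.59)
  = 88.41 / 170.2712 ≈ 0.5192

0.5192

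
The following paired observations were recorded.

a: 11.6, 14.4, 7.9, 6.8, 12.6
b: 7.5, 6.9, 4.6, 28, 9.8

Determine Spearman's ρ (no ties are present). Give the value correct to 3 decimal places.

-0.300

Rank a: 3, 5, 2, 1, 4
Rank b: 3, 2, 1, 5, 4
d = rank(a) − rank(b): 0, 3, 1, -4, 0; Σd² = 26
ρ = 1 − 6Σd² / [n(n²−1)] = 1 − 6×26 / (5×24) = 1 − 156/120 ≈ -0.300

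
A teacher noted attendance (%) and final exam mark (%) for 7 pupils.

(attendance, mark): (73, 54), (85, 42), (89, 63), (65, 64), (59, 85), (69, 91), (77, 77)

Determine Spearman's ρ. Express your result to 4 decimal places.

-0.6071

Rank attendance: 4, 6, 7, 2, 1, 3, 5
Rank mark: 2, 1, 3, 4, 6, 7, 5
d = rank(attendance) − rank(mark): 2, 5, 4, -2, -5, -4, 0; Σd² = 90
ρ = 1 − 6Σd² / [n(n²−1)] = 1 − 6×90 / (7×48) = 1 − 540/336 ≈ -0.6071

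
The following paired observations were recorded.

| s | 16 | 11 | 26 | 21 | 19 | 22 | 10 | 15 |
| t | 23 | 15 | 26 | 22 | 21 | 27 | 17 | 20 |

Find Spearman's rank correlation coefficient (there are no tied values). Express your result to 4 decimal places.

Rank s: 4, 2, 8, 6, 5, 7, 1, 3
Rank t: 6, 1, 7, 5, 4, 8, 2, 3
d = rank(s) − rank(t): -2, 1, 1, 1, 1, -1, -1, 0; Σd² = 10
ρ = 1 − 6Σd² / [n(n²−1)] = 1 − 6×10 / (8×63) = 1 − 60/504 ≈ 0.8810

0.8810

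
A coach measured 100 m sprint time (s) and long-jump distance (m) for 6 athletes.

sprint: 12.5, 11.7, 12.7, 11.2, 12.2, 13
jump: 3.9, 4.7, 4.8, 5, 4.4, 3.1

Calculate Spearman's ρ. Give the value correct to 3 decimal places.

-0.657

Rank sprint: 4, 2, 5, 1, 3, 6
Rank jump: 2, 4, 5, 6, 3, 1
d = rank(sprint) − rank(jump): 2, -2, 0, -5, 0, 5; Σd² = 58
ρ = 1 − 6Σd² / [n(n²−1)] = 1 − 6×58 / (6×35) = 1 − 348/210 ≈ -0.657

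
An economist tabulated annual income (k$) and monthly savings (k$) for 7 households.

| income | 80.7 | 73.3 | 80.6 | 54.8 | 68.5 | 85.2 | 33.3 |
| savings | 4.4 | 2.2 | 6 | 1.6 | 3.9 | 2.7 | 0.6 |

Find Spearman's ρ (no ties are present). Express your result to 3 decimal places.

Rank income: 6, 4, 5, 2, 3, 7, 1
Rank savings: 6, 3, 7, 2, 5, 4, 1
d = rank(income) − rank(savings): 0, 1, -2, 0, -2, 3, 0; Σd² = 18
ρ = 1 − 6Σd² / [n(n²−1)] = 1 − 6×18 / (7×48) = 1 − 108/336 ≈ 0.679

0.679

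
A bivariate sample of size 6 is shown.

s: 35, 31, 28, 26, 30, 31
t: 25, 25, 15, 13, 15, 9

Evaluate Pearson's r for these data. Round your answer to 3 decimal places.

n = 6, Σs = 181, Σt = 102, Σs² = 5507, Σt² = 1950, Σst = 3137
nΣst − ΣsΣt = 18822 − 18462 = 360
nΣs² − (Σs)² = 33042 − 32761 = 281; nΣt² − (Σt)² = 11700 − 10404 = 1296
r = 360 / √(281 × 1296) = 360 / 603.4700 ≈ 0.597

0.597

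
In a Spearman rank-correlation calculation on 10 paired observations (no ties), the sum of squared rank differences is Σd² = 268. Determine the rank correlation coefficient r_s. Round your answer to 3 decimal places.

-0.624

ρ = 1 − 6Σd² / [n(n²−1)] = 1 − 6×268 / (10×99)
  = 1 − 1608/990 = 1 − 1.6242 ≈ -0.624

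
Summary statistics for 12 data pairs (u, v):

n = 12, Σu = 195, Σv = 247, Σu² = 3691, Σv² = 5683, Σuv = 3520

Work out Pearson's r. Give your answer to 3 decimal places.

r = (nΣuv − ΣuΣv) / √[(nΣu² − (Σu)²)(nΣv² − (Σv)²)]
Numerator: 12×3520 − 195×247 = -5925
Denominator: √[(44292 − 38025)(68196 − 61009)] = √[6267 × 7187] = 6711.2539
r = -5925 / 6711.2539 ≈ -0.883

-0.883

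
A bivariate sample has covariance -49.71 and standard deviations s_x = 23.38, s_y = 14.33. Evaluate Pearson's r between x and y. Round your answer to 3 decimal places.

-0.148

r = Cov(x,y) / (s_x · s_y) = -49.71 / (23.38 × 14.33)
  = -49.71 / 335.0354 ≈ -0.148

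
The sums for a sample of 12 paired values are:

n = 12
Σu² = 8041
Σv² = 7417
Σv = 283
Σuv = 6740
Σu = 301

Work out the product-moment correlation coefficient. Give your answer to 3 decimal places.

-0.594

r = (nΣuv − ΣuΣv) / √[(nΣu² − (Σu)²)(nΣv² − (Σv)²)]
Numerator: 12×6740 − 301×283 = -4303
Denominator: √[(96492 − 90601)(89004 − 80089)] = √[5891 × 8915] = 7246.9487
r = -4303 / 7246.9487 ≈ -0.594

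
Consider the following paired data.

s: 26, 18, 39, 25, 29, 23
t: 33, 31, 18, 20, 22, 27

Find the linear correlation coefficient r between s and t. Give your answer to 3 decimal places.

-0.693

n = 6, Σs = 160, Σt = 151, Σs² = 4516, Σt² = 3987, Σst = 3877
nΣst − ΣsΣt = 23262 − 24160 = -898
nΣs² − (Σs)² = 27096 − 25600 = 1496; nΣt² − (Σt)² = 23922 − 22801 = 1121
r = -898 / √(1496 × 1121) = -898 / 1294.9965 ≈ -0.693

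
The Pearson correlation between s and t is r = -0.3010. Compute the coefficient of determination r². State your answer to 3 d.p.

r² = (-0.3010)² = 0.091

0.091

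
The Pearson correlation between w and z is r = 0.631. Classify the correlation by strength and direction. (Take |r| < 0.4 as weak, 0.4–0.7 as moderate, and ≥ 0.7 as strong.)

r = 0.631 > 0 so the relationship is positive.
|r| = 0.631, which falls in the moderate range.

moderate positive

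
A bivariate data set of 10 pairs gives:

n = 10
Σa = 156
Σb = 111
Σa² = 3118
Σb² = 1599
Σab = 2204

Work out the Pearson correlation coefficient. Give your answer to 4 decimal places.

r = (nΣab − ΣaΣb) / √[(nΣa² − (Σa)²)(nΣb² − (Σb)²)]
Numerator: 10×2204 − 156×111 = 4724
Denominator: √[(31180 − 24336)(15990 − 12321)] = √[6844 × 3669] = 5011.0514
r = 4724 / 5011.0514 ≈ 0.9427

0.9427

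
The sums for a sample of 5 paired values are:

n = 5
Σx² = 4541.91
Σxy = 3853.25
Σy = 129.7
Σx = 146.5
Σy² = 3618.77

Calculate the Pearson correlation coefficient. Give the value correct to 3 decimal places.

0.211

r = (nΣxy − ΣxΣy) / √[(nΣx² − (Σx)²)(nΣy² − (Σy)²)]
Numerator: 5×3853.25 − 146.5×129.7 = 265.2
Denominator: √[(22709.55 − 21462.25)(18093.85 − 16822.09)] = √[1247.3 × 1271.76] = 1259.4706
r = 265.2 / 1259.4706 ≈ 0.211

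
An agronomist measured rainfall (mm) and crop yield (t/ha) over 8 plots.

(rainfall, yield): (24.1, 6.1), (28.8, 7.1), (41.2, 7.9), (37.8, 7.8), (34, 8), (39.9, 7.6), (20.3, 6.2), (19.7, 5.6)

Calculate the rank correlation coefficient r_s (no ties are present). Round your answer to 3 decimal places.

0.810

Rank rainfall: 3, 4, 8, 6, 5, 7, 2, 1
Rank yield: 2, 4, 7, 6, 8, 5, 3, 1
d = rank(rainfall) − rank(yield): 1, 0, 1, 0, -3, 2, -1, 0; Σd² = 16
ρ = 1 − 6Σd² / [n(n²−1)] = 1 − 6×16 / (8×63) = 1 − 96/504 ≈ 0.810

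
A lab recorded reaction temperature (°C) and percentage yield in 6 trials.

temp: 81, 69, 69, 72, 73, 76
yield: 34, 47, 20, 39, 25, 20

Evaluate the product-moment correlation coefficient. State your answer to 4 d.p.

-0.1450

n = 6, Σx = 440, Σy = 185, Σx² = 32372, Σy² = 6311, Σxy = 13530
nΣxy − ΣxΣy = 81180 − 81400 = -220
nΣx² − (Σx)² = 194232 − 193600 = 632; nΣy² − (Σy)² = 37866 − 34225 = 3641
r = -220 / √(632 × 3641) = -220 / 1516.9417 ≈ -0.1450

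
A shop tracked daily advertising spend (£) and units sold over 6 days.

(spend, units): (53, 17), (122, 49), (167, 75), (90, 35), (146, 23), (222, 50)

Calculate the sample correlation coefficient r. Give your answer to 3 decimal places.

n = 6, Σx = 800, Σy = 249, Σx² = 124282, Σy² = 12569, Σxy = 37012
nΣxy − ΣxΣy = 222072 − 199200 = 22872
nΣx² − (Σx)² = 745692 − 640000 = 105692; nΣy² − (Σy)² = 75414 − 62001 = 13413
r = 22872 / √(105692 × 13413) = 22872 / 37651.6506 ≈ 0.607

0.607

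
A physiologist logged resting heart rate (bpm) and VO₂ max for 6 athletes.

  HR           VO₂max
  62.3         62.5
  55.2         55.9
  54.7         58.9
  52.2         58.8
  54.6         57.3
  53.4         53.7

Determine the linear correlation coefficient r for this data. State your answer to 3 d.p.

n = 6, Σx = 332.4, Σy = 347.1, Σx² = 18477.98, Σy² = 20124.69, Σxy = 19266.78
nΣxy − ΣxΣy = 115600.68 − 115376.04 = 224.64
nΣx² − (Σx)² = 110867.88 − 110489.76 = 378.12; nΣy² − (Σy)² = 120748.14 − 120478.41 = 269.73
r = 224.64 / √(378.12 × 269.73) = 224.64 / 319.3592 ≈ 0.703

0.703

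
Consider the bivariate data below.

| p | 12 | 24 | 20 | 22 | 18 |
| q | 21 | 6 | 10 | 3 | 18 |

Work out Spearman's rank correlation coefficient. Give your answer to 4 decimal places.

Rank p: 1, 5, 3, 4, 2
Rank q: 5, 2, 3, 1, 4
d = rank(p) − rank(q): -4, 3, 0, 3, -2; Σd² = 38
ρ = 1 − 6Σd² / [n(n²−1)] = 1 − 6×38 / (5×24) = 1 − 228/120 ≈ -0.9000

-0.9000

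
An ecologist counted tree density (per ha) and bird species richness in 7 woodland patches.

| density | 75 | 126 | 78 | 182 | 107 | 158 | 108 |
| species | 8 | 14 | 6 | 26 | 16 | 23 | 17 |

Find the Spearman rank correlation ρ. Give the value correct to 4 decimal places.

Rank density: 1, 5, 2, 7, 3, 6, 4
Rank species: 2, 3, 1, 7, 4, 6, 5
d = rank(density) − rank(species): -1, 2, 1, 0, -1, 0, -1; Σd² = 8
ρ = 1 − 6Σd² / [n(n²−1)] = 1 − 6×8 / (7×48) = 1 − 48/336 ≈ 0.8571

0.8571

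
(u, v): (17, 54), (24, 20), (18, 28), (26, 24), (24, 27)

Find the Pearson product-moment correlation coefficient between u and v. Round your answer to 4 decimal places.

-0.7456

n = 5, Σu = 109, Σv = 153, Σu² = 2441, Σv² = 5405, Σuv = 3174
nΣuv − ΣuΣv = 15870 − 16677 = -807
nΣu² − (Σu)² = 12205 − 11881 = 324; nΣv² − (Σv)² = 27025 − 23409 = 3616
r = -807 / √(324 × 3616) = -807 / 1082.3973 ≈ -0.7456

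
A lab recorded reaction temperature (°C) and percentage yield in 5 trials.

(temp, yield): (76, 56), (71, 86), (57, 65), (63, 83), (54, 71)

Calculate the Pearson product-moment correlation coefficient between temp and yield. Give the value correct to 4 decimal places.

-0.1000

n = 5, Σx = 321, Σy = 361, Σx² = 20951, Σy² = 26687, Σxy = 23130
nΣxy − ΣxΣy = 115650 − 115881 = -231
nΣx² − (Σx)² = 104755 − 103041 = 1714; nΣy² − (Σy)² = 133435 − 130321 = 3114
r = -231 / √(1714 × 3114) = -231 / 2310.2805 ≈ -0.1000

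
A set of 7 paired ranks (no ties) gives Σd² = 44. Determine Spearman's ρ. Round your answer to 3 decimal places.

0.214

ρ = 1 − 6Σd² / [n(n²−1)] = 1 − 6×44 / (7×48)
  = 1 − 264/336 = 1 − 0.7857 ≈ 0.214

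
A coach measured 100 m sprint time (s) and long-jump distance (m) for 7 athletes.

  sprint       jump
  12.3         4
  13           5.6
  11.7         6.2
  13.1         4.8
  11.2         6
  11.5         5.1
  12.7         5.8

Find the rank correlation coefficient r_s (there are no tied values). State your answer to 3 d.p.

Rank sprint: 4, 6, 3, 7, 1, 2, 5
Rank jump: 1, 4, 7, 2, 6, 3, 5
d = rank(sprint) − rank(jump): 3, 2, -4, 5, -5, -1, 0; Σd² = 80
ρ = 1 − 6Σd² / [n(n²−1)] = 1 − 6×80 / (7×48) = 1 − 480/336 ≈ -0.429

-0.429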